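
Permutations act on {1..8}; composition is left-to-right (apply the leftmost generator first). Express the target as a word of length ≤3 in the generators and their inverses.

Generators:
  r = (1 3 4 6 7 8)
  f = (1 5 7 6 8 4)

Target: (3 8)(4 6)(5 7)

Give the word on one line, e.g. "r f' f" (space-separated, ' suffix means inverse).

f' r' r'

  after f': (1 4 8 6 7 5)
  after r': (1 3)(4 7 5 8)
  after r': (3 8)(4 6)(5 7)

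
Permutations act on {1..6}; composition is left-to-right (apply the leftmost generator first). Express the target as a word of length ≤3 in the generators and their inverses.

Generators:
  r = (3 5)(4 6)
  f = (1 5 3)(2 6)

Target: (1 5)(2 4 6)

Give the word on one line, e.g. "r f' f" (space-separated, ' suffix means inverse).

f' r'

  after f': (1 3 5)(2 6)
  after r': (1 5)(2 4 6)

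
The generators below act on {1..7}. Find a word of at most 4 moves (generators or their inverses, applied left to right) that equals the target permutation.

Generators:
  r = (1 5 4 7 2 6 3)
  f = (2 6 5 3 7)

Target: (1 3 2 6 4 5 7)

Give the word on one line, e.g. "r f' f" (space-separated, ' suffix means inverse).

  after f': (2 7 3 5 6)
  after f': (2 3 6 7 5)
  after r': (1 3 2 6 4 5 7)

f' f' r'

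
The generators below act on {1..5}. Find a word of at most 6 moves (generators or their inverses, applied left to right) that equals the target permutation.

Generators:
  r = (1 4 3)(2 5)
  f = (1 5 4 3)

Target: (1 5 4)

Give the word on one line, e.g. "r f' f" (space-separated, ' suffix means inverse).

  after f': (1 3 4 5)
  after r: (2 5 4)
  after r: (1 4 5 3)
  after f': (1 5 4)

f' r r f'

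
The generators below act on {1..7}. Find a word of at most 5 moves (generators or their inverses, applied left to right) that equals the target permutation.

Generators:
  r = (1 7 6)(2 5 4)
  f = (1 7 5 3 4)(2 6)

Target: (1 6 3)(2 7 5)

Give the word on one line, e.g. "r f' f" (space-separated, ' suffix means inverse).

f' r f

  after f': (1 4 3 5 7)(2 6)
  after r: (1 2)(3 4)(5 6)
  after f: (1 6 3)(2 7 5)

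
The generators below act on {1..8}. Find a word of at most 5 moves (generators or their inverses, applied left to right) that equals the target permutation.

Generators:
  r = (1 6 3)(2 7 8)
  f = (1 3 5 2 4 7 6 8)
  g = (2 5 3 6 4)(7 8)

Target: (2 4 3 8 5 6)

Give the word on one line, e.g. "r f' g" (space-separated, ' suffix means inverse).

f' f' r' g

  after f': (1 8 6 7 4 2 5 3)
  after f': (1 6 4 5)(2 3 8 7)
  after r': (2 6 4 5 3 7 8)
  after g: (2 4 3 8 5 6)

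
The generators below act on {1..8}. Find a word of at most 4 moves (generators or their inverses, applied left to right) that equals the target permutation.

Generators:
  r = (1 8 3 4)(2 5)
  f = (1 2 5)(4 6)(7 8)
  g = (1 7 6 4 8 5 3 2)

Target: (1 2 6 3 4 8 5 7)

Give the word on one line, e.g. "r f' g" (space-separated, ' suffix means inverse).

g r g' g'

  after g: (1 7 6 4 8 5 3 2)
  after r: (1 7 6)(2 8)(3 5 4)
  after g': (2 4 5 6)(3 8)
  after g': (1 2 6 3 4 8 5 7)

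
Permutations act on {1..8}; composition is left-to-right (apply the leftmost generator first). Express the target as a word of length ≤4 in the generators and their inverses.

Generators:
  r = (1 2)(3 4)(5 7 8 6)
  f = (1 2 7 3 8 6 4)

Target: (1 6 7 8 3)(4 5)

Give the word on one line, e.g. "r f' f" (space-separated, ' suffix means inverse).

  after r': (1 2)(3 4)(5 6 8 7)
  after f: (1 7 5 4 8 3)
  after r: (1 8 4 6 5 3 2)
  after r: (1 6 7 8 3)(4 5)

r' f r r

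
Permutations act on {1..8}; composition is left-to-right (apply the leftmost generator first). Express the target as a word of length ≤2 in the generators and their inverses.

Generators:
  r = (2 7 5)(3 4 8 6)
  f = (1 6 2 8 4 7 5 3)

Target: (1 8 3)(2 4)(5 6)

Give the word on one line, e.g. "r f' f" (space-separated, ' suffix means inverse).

  after f: (1 6 2 8 4 7 5 3)
  after r': (1 8 3)(2 4)(5 6)

f r'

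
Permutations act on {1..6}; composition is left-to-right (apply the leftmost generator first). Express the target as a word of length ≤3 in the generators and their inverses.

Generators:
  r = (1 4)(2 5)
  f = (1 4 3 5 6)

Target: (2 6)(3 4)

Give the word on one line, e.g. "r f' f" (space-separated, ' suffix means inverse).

f' r f

  after f': (1 6 5 3 4)
  after r: (1 6 2 5 3)
  after f: (2 6)(3 4)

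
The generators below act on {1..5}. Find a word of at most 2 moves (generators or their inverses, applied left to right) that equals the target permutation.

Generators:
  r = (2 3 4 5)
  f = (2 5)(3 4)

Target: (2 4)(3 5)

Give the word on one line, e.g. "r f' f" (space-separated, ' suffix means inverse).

r' r'

  after r': (2 5 4 3)
  after r': (2 4)(3 5)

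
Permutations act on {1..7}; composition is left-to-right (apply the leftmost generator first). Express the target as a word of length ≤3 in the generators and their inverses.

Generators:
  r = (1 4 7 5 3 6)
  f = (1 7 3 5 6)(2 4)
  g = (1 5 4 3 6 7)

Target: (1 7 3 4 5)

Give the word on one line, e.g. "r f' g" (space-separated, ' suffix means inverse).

  after r': (1 6 3 5 7 4)
  after g: (1 7 3 4 5)

r' g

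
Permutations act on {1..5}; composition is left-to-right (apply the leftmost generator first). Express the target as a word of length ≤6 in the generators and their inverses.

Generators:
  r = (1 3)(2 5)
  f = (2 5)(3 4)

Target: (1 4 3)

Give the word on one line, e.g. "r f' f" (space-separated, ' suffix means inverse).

r' f f f

  after r': (1 3)(2 5)
  after f: (1 4 3)
  after f: (1 3)(2 5)
  after f: (1 4 3)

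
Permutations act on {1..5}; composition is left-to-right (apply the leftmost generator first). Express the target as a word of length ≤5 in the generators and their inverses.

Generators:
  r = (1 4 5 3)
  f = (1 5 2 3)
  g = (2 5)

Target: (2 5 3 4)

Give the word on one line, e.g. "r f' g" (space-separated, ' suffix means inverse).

  after r': (1 3 5 4)
  after f': (1 2 5 4 3)
  after f': (1 5 4 2)
  after r': (1 4 2 3 5)
  after r': (2 5 3 4)

r' f' f' r' r'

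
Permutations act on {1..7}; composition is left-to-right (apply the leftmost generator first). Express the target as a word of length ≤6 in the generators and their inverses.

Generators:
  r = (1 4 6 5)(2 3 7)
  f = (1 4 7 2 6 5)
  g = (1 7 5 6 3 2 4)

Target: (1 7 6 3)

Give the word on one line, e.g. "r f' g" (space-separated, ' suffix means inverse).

g' r r r g

  after g': (1 4 2 3 6 5 7)
  after r: (1 6)(2 7 4 3 5)
  after r: (1 5 3)(4 7 6)
  after r: (2 3 4)(5 7)
  after g: (1 7 6 3)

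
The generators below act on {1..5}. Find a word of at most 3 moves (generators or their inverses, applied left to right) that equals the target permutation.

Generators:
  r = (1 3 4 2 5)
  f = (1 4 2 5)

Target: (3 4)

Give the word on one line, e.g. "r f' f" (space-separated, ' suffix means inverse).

  after f': (1 5 2 4)
  after r: (3 4)

f' r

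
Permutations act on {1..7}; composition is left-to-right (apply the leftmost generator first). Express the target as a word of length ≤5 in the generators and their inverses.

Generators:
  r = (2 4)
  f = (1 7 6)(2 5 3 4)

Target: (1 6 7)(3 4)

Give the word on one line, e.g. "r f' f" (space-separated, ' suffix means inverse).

f' f' r' f r

  after f': (1 6 7)(2 4 3 5)
  after f': (1 7 6)(2 3)(4 5)
  after r': (1 7 6)(2 3 4 5)
  after f: (1 6 7)(2 4 3)
  after r: (1 6 7)(3 4)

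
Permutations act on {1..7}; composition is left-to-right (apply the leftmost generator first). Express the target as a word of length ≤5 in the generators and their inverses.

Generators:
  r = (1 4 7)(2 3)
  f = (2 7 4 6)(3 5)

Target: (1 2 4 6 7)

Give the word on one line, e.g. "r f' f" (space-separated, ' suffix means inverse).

  after r': (1 7 4)(2 3)
  after r': (1 4 7)
  after f: (1 6 2 7)(3 5)
  after f: (1 2 4 6 7)

r' r' f f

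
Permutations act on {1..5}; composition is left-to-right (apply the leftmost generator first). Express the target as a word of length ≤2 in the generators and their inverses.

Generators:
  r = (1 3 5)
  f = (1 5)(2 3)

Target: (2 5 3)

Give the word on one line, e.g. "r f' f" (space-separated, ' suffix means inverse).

f' r

  after f': (1 5)(2 3)
  after r: (2 5 3)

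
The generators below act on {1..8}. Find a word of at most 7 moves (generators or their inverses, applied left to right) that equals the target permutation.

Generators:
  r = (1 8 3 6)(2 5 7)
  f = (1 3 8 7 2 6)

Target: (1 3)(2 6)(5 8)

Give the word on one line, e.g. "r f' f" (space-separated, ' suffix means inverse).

  after f': (1 6 2 7 8 3)
  after r': (1 3 6 7)(2 5)
  after f: (1 8 7 3)(2 5 6)
  after r': (3 6 7 8 5)
  after f: (1 3)(2 6)(5 8)

f' r' f r' f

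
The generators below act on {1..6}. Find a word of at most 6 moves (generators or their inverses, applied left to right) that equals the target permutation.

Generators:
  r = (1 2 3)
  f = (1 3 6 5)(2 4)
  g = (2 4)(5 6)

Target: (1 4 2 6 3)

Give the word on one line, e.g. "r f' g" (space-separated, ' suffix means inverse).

r f g f'

  after r: (1 2 3)
  after f: (1 4 2 6 5)
  after g: (1 2 5)
  after f': (1 4 2 6 3)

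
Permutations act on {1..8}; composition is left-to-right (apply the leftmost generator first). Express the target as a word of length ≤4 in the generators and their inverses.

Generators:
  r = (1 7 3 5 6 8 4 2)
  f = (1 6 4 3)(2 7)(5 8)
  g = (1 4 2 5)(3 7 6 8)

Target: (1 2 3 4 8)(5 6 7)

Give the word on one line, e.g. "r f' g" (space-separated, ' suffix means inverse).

  after r': (1 2 4 8 6 5 3 7)
  after r': (1 4 6 3)(2 8 5 7)
  after g: (1 2 3 4 8)(5 6 7)

r' r' g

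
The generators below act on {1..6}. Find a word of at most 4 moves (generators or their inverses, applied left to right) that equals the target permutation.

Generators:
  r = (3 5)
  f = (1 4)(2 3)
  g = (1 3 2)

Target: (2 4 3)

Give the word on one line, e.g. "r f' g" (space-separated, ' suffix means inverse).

f' g g f

  after f': (1 4)(2 3)
  after g: (1 4 3)
  after g: (1 4 2)
  after f: (2 4 3)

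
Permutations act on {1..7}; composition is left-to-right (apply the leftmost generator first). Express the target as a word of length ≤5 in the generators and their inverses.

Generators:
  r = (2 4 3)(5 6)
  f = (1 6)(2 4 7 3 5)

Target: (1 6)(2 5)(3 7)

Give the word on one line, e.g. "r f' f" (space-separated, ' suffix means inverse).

r r f

  after r: (2 4 3)(5 6)
  after r: (2 3 4)
  after f: (1 6)(2 5)(3 7)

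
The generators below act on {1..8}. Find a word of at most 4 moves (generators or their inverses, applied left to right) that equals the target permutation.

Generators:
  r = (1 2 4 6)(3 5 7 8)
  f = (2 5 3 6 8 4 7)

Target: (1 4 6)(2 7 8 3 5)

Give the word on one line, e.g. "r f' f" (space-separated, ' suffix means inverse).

f f r' r'

  after f: (2 5 3 6 8 4 7)
  after f: (2 3 8 7 5 6 4)
  after r': (1 6 2 8 5 4)(3 7)
  after r': (1 4 6)(2 7 8 3 5)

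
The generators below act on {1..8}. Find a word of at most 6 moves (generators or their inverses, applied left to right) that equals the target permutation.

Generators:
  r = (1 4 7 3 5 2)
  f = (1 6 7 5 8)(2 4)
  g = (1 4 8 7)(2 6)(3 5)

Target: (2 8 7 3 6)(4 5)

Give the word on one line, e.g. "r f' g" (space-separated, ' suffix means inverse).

r r g' g' g'

  after r: (1 4 7 3 5 2)
  after r: (1 7 5)(2 4 3)
  after g': (1 8 4 5 7 3 6 2)
  after g': (1 4 3 2 7 5 8)
  after g': (2 8 7 3 6)(4 5)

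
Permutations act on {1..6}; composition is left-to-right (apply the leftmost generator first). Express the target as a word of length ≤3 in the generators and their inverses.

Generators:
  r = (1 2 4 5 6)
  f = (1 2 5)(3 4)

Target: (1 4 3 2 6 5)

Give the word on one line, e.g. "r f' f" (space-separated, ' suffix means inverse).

  after f': (1 5 2)(3 4)
  after r': (1 4 3 2 6 5)

f' r'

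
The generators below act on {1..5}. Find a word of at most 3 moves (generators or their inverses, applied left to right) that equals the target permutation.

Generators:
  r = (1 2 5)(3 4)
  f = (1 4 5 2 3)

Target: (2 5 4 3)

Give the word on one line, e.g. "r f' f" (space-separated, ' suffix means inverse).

f r' f

  after f: (1 4 5 2 3)
  after r': (1 3 5)(2 4)
  after f: (2 5 4 3)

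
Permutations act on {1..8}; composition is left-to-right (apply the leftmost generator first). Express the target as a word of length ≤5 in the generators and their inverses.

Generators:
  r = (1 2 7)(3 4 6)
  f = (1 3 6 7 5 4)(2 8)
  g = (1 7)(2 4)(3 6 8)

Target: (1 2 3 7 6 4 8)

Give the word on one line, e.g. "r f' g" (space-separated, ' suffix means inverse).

f' f' r' f' r'

  after f': (1 4 5 7 6 3)(2 8)
  after f': (1 5 6)(3 4 7)
  after r': (1 5 4 2)(6 7)
  after f': (1 7 3)(2 4 8)
  after r': (1 2 3 7 6 4 8)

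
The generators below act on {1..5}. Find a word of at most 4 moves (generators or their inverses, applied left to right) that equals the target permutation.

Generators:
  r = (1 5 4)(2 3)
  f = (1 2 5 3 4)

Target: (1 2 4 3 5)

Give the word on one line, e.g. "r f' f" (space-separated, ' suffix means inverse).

  after r': (1 4 5)(2 3)
  after f': (1 3)(2 5 4)
  after r: (1 2 4 3 5)

r' f' r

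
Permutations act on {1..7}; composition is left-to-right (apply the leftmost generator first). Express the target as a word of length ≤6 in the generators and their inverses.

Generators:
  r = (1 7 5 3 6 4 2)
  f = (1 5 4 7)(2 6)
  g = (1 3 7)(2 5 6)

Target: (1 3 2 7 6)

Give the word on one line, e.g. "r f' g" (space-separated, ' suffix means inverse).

  after f': (1 7 4 5)(2 6)
  after g: (3 7 4 6 5)
  after r: (1 7 2)(3 5 6)
  after g: (2 3 6 7 5)
  after g: (1 3 2 7 6)

f' g r g g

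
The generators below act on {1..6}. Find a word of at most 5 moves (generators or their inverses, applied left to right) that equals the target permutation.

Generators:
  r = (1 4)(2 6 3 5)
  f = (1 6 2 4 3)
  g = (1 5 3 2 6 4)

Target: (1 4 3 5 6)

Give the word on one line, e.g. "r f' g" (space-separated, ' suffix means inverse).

g' r' g'

  after g': (1 4 6 2 3 5)
  after r': (2 6 5 4)
  after g': (1 4 3 5 6)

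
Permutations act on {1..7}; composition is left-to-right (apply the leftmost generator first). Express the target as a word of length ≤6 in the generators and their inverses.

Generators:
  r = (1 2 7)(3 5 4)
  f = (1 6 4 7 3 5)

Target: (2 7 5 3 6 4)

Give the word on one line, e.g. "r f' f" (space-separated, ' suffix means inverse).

  after f': (1 5 3 7 4 6)
  after r: (1 4 6 2 7 3)
  after f': (1 6 2 4)(3 5)
  after r: (1 6 7)(2 3 4)
  after f': (2 7 5 3 6 4)

f' r f' r f'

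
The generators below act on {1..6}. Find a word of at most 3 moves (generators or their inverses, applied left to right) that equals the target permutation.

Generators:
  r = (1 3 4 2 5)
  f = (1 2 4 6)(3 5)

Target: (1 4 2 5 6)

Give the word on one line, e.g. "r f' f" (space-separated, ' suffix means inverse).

  after r': (1 5 2 4 3)
  after r': (1 2 3 5 4)
  after f: (1 4 2 5 6)

r' r' f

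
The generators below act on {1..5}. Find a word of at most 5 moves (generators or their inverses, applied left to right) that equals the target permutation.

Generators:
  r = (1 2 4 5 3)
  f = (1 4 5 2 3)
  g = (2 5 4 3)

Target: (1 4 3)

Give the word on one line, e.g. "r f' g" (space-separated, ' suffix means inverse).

  after g: (2 5 4 3)
  after f: (1 4)
  after f: (1 5 2 3)
  after g: (1 4 3)

g f f g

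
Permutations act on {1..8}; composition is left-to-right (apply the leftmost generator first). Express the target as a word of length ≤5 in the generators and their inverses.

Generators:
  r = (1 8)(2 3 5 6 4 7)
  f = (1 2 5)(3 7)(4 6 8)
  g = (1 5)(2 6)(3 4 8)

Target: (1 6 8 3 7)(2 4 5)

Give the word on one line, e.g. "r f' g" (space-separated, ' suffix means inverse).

f' g' r' g' f

  after f': (1 5 2)(3 7)(4 8 6)
  after g': (2 5 6 3 7 8)
  after r': (1 8 7)(2 3 4 6)
  after g': (1 4 2 8 7 5)
  after f: (1 6 8 3 7)(2 4 5)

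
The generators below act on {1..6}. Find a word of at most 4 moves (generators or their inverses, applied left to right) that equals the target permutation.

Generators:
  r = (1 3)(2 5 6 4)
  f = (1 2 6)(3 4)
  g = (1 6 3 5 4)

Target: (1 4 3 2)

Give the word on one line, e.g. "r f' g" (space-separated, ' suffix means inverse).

g' r' f' r'

  after g': (1 4 5 3 6)
  after r': (1 6 3 5)(2 4)
  after f': (1 2 3 5 6 4)
  after r': (1 4 3 2)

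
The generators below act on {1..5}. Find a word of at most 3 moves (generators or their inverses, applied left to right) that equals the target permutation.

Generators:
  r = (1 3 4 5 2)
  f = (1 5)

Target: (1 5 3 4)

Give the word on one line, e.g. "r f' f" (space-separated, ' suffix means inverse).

r' f r'

  after r': (1 2 5 4 3)
  after f: (1 2)(3 5 4)
  after r': (1 5 3 4)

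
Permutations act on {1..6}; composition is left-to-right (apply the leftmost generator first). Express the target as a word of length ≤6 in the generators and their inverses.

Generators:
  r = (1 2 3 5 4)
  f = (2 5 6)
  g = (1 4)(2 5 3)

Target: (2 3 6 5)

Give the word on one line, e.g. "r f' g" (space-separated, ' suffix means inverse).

r f r' g r'

  after r: (1 2 3 5 4)
  after f: (1 5 4)(2 3 6)
  after r': (1 3 6)
  after g: (1 2 5 3 6 4)
  after r': (2 3 6 5)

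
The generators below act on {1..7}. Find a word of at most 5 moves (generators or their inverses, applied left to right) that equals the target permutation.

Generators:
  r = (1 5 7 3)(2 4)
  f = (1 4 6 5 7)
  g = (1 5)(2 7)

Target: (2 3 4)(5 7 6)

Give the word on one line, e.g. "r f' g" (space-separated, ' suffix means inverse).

  after g': (1 5)(2 7)
  after r: (1 7 4 2 3)
  after f: (2 3 4)(5 7 6)

g' r f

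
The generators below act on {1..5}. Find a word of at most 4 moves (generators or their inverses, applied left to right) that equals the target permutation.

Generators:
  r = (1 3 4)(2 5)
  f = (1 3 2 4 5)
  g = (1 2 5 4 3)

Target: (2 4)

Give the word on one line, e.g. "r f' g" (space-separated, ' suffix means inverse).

g' r'

  after g': (1 3 4 5 2)
  after r': (2 4)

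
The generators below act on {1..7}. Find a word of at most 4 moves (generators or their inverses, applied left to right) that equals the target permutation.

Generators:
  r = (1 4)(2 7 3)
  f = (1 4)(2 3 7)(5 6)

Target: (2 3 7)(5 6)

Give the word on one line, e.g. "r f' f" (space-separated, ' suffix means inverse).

  after f': (1 4)(2 7 3)(5 6)
  after r: (2 3 7)(5 6)

f' r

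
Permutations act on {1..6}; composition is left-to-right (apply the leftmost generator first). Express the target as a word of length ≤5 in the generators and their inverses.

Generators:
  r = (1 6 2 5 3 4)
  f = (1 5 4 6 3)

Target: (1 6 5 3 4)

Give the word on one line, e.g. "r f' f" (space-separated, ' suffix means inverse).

f f f

  after f: (1 5 4 6 3)
  after f: (1 4 3 5 6)
  after f: (1 6 5 3 4)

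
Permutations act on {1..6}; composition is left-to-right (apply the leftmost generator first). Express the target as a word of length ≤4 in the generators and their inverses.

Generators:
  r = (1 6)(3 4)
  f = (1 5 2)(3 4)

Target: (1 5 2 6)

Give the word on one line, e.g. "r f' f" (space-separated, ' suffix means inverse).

  after f: (1 5 2)(3 4)
  after r: (1 5 2 6)

f r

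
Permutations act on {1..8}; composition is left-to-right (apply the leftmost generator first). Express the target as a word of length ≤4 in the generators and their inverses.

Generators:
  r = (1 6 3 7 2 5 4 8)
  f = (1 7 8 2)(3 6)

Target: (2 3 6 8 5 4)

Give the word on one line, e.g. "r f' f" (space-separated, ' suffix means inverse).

  after f: (1 7 8 2)(3 6)
  after r: (1 2 6 7)(4 8 5)
  after f: (2 3 6 8 5 4)

f r f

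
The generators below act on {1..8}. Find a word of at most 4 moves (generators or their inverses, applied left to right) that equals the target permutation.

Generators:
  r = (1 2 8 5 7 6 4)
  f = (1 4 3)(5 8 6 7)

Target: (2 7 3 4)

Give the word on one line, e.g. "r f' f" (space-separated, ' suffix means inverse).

f' r f' f'

  after f': (1 3 4)(5 7 6 8)
  after r: (1 3)(2 8 7 4)(5 6)
  after f': (1 4 2 5 8 6 7)
  after f': (2 7 3 4)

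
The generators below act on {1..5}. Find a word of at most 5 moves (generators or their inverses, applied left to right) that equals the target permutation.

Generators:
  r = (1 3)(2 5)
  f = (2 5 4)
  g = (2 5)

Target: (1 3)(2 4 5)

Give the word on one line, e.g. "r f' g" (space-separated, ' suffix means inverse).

  after r': (1 3)(2 5)
  after g: (1 3)
  after f': (1 3)(2 4 5)

r' g f'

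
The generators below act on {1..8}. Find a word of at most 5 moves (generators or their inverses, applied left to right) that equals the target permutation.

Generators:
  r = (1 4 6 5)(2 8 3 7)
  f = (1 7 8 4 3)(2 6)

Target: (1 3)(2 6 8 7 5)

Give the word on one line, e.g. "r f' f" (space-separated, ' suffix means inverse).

r' r' f r' r'

  after r': (1 5 6 4)(2 7 3 8)
  after r': (1 6)(2 3)(4 5)(7 8)
  after f: (1 2)(3 6 7 4 5)
  after r': (1 7)(2 5 8)(3 4 6)
  after r': (1 3)(2 6 8 7 5)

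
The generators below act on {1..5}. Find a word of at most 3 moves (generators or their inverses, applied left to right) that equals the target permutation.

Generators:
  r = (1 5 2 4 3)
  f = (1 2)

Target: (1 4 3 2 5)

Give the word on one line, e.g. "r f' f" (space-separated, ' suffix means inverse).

  after f': (1 2)
  after r: (1 4 3)(2 5)
  after f: (1 4 3 2 5)

f' r f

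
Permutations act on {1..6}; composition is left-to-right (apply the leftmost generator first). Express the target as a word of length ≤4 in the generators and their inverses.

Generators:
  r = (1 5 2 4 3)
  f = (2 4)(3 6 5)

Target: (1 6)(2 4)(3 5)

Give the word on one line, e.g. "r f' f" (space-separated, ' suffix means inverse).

r' f r'

  after r': (1 3 4 2 5)
  after f: (1 6 5)(2 3)
  after r': (1 6)(2 4)(3 5)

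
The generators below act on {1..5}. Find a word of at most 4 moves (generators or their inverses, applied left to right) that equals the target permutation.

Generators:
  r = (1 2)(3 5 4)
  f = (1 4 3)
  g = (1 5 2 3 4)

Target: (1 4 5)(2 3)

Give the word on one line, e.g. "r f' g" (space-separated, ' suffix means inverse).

f r f'

  after f: (1 4 3)
  after r: (1 3 2)(4 5)
  after f': (1 4 5)(2 3)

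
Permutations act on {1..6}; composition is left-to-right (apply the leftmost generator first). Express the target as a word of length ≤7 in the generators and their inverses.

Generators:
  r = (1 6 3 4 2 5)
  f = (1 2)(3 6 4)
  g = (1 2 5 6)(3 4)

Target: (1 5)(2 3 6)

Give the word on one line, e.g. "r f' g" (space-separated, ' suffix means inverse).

  after r: (1 6 3 4 2 5)
  after g: (2 6 4 5)
  after r: (1 6 2 3 4)
  after g: (2 4)(5 6)
  after r': (1 5)(2 3 6)

r g r g r'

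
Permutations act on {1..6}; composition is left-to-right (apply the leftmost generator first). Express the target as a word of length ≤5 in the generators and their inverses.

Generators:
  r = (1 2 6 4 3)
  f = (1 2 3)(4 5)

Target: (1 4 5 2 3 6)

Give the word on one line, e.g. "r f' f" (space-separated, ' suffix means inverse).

  after f': (1 3 2)(4 5)
  after f': (1 2 3)
  after f': (4 5)
  after r': (1 3 4 5 6 2)
  after r': (1 4 5 2 3 6)

f' f' f' r' r'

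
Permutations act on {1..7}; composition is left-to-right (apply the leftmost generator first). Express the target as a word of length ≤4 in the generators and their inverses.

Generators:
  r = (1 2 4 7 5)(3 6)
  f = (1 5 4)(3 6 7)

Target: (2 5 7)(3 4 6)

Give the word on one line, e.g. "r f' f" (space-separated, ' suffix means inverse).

  after r: (1 2 4 7 5)(3 6)
  after f: (1 2)(3 7 4)
  after r': (2 5 7)(3 4 6)

r f r'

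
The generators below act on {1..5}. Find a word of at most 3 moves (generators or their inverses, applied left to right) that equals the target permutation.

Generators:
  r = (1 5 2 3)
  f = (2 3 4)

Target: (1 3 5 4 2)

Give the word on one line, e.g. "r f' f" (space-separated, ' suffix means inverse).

r' r' f

  after r': (1 3 2 5)
  after r': (1 2)(3 5)
  after f: (1 3 5 4 2)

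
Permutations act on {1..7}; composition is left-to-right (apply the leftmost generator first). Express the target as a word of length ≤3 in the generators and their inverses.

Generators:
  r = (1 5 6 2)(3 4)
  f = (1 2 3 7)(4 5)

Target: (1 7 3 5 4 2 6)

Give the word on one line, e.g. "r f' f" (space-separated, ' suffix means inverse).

f' r' r'

  after f': (1 7 3 2)(4 5)
  after r': (1 7 4)(3 6 5)
  after r': (1 7 3 5 4 2 6)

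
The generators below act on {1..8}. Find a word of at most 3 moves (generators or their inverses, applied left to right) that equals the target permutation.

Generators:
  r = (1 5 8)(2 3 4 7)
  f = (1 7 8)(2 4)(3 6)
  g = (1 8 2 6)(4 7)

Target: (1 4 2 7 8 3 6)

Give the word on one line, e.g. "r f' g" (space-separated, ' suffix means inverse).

  after g: (1 8 2 6)(4 7)
  after g: (1 2)(6 8)
  after f: (1 4 2 7 8 3 6)

g g f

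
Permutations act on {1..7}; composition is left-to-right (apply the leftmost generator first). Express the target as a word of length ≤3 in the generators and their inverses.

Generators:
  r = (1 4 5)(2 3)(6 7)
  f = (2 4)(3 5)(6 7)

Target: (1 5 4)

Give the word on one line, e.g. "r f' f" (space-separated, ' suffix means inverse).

  after r: (1 4 5)(2 3)(6 7)
  after r: (1 5 4)

r r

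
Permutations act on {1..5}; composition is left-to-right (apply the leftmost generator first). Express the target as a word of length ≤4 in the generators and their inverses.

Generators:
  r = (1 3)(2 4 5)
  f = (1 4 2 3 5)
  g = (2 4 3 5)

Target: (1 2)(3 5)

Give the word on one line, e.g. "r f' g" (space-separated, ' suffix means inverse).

  after r': (1 3)(2 5 4)
  after g': (1 4 5 2 3)
  after r: (1 5 4 2)
  after g: (1 2)(3 5)

r' g' r g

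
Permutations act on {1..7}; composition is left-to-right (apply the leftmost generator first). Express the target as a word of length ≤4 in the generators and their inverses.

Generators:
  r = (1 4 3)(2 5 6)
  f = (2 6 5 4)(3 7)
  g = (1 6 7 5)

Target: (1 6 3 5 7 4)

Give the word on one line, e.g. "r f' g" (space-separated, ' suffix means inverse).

  after g: (1 6 7 5)
  after r': (1 5 3 4)(2 6 7)
  after f': (1 6 3 5 7 4)

g r' f'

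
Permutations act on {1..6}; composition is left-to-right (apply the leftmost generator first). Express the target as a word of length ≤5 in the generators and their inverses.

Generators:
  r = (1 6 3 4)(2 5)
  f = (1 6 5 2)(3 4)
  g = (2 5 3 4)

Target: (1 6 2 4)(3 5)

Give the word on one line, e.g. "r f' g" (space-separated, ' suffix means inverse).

g f g'

  after g: (2 5 3 4)
  after f: (1 6 5 4)
  after g': (1 6 2 4)(3 5)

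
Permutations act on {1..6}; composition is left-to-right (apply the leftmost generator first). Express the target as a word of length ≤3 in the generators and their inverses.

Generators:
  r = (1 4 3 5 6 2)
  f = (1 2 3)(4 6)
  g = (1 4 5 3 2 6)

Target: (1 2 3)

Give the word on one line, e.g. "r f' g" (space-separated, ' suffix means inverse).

  after f': (1 3 2)(4 6)
  after f': (1 2 3)

f' f'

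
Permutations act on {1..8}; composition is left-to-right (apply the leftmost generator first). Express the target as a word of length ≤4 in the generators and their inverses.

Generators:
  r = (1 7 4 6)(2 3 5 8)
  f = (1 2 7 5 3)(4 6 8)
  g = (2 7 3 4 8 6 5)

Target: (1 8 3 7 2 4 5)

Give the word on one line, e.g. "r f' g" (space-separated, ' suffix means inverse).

r' f

  after r': (1 6 4 7)(2 8 5 3)
  after f: (1 8 3 7 2 4 5)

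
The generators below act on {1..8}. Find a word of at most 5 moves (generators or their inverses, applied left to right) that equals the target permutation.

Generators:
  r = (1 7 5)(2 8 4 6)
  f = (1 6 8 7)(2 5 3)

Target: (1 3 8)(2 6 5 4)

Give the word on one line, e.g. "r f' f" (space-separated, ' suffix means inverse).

  after f': (1 7 8 6)(2 3 5)
  after r': (2 3 7)(4 8)(5 6)
  after f: (1 6 3)(4 7 5 8)
  after r: (1 2 8 6 3 7)(4 5)
  after f': (1 3 8)(2 6 5 4)

f' r' f r f'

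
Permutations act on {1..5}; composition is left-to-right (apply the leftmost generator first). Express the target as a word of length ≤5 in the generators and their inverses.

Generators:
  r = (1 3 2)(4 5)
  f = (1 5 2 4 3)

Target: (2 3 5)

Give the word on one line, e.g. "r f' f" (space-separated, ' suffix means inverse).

  after f': (1 3 4 2 5)
  after r': (2 4 3 5)
  after f: (1 5 4)(2 3)
  after f: (1 2)(3 4 5)
  after r: (2 3 5)

f' r' f f r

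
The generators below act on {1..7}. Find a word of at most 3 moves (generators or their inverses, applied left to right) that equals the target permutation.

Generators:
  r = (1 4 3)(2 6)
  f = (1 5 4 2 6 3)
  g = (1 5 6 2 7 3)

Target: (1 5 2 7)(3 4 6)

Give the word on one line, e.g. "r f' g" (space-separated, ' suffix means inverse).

  after r': (1 3 4)(2 6)
  after g: (3 4 5 6 7)
  after g: (1 5 2 7)(3 4 6)

r' g g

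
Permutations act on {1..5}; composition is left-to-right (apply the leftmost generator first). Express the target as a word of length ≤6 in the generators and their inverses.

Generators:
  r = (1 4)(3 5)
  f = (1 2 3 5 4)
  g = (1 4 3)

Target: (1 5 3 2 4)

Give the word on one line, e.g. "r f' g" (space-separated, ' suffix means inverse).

  after r': (1 4)(3 5)
  after g': (3 5 4)
  after f': (1 4 2)
  after f': (1 5 3 2 4)

r' g' f' f'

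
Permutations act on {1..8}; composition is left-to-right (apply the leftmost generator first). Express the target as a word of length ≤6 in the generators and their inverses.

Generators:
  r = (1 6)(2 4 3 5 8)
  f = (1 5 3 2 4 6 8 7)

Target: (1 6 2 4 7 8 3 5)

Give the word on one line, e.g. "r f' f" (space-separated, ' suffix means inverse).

  after f': (1 7 8 6 4 2 3 5)
  after f': (1 8 4 3)(2 5 7 6)
  after r: (1 2 8 3 6 4 5 7)
  after r: (1 4 8 5 7 6 3)
  after f: (1 6 2 4 7 8 3 5)

f' f' r r f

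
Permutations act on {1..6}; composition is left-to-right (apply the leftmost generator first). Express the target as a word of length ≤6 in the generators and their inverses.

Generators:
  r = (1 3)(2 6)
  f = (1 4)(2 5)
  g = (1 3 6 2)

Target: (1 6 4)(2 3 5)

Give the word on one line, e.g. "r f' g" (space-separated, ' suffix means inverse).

  after r: (1 3)(2 6)
  after g: (1 6)
  after g: (1 2)(3 6)
  after r: (1 6)(2 3)
  after f': (1 6 4)(2 3 5)

r g g r f'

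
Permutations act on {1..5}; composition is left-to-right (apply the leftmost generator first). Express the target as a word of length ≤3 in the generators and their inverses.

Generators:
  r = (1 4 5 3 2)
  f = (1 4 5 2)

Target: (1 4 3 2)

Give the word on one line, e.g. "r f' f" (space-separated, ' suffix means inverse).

  after r: (1 4 5 3 2)
  after f: (1 5 3)(2 4)
  after r': (1 4 3 2)

r f r'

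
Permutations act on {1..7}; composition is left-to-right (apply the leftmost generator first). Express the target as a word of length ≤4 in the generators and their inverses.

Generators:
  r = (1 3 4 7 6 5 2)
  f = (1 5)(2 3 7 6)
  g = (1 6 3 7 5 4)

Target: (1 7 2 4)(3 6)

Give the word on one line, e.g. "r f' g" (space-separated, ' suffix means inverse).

f' r' r'

  after f': (1 5)(2 6 7 3)
  after r': (1 6 4 3 5 2 7)
  after r': (1 7 2 4)(3 6)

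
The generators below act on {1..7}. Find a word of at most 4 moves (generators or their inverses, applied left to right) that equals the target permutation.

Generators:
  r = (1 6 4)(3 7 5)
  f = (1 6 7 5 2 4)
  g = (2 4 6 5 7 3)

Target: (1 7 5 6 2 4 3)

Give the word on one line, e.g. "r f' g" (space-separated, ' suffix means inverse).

  after g: (2 4 6 5 7 3)
  after f: (1 6 2)(3 4 7)
  after g: (1 5 7 2)(3 6 4)
  after f': (1 7 5 6 2 4 3)

g f g f'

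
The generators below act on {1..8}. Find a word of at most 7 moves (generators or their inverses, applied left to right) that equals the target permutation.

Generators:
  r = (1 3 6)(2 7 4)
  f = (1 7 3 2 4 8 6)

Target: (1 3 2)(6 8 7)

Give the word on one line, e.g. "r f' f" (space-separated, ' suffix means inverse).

r r f f f

  after r: (1 3 6)(2 7 4)
  after r: (1 6 3)(2 4 7)
  after f: (2 8 6)(3 7 4)
  after f: (1 7 8)(2 6 4)
  after f: (1 3 2)(6 8 7)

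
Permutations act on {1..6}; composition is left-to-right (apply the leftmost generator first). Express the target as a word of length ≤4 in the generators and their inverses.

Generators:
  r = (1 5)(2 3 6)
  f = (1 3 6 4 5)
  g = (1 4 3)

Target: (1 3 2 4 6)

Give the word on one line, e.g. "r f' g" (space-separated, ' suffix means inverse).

  after f: (1 3 6 4 5)
  after r': (1 2 6 4)
  after f: (1 2 4 3 6 5)
  after r: (1 3 2 4 6)

f r' f r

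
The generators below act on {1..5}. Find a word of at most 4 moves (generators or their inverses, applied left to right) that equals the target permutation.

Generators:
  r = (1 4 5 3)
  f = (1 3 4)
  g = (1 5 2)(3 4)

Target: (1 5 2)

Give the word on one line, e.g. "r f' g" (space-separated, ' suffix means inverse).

  after g': (1 2 5)(3 4)
  after g': (1 5 2)

g' g'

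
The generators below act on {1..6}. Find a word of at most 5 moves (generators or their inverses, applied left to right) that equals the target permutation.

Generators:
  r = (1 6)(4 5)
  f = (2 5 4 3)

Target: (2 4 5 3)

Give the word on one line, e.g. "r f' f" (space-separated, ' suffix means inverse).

  after r': (1 6)(4 5)
  after f': (1 6)(2 3 4)
  after f': (1 6)(2 4 3 5)
  after f': (1 6)(2 5 3)
  after r': (2 4 5 3)

r' f' f' f' r'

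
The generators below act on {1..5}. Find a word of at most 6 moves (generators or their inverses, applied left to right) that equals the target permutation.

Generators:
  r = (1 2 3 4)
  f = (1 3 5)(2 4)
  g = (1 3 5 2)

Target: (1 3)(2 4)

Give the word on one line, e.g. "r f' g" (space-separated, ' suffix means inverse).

f' r' r' f'

  after f': (1 5 3)(2 4)
  after r': (1 5 2 3 4)
  after r': (1 5)
  after f': (1 3)(2 4)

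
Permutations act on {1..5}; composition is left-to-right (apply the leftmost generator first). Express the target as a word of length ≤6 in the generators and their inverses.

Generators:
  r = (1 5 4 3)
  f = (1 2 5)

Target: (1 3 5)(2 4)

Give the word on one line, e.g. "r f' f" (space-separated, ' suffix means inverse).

r r f r

  after r: (1 5 4 3)
  after r: (1 4)(3 5)
  after f: (1 4 2 5 3)
  after r: (1 3 5)(2 4)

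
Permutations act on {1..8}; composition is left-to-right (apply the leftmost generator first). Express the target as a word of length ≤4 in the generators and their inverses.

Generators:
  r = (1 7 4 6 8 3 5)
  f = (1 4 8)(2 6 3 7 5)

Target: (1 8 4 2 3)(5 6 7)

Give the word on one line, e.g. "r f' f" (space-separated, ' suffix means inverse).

r f' r'

  after r: (1 7 4 6 8 3 5)
  after f': (1 3 7)(2 5 8 6 4)
  after r': (1 8 4 2 3)(5 6 7)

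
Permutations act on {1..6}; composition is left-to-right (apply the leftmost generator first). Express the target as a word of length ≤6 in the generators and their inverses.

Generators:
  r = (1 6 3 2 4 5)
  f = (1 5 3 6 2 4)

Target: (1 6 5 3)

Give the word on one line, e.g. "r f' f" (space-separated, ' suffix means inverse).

r' f' r r f

  after r': (1 5 4 2 3 6)
  after f': (2 5)(4 6)
  after r: (1 6 5 4 3 2)
  after r: (1 3 4 2 6)
  after f: (1 6 5 3)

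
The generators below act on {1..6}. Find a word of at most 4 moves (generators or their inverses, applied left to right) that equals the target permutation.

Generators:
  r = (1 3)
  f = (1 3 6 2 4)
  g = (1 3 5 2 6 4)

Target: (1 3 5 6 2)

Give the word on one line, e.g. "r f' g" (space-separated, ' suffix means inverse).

  after f': (1 4 2 6 3)
  after g: (2 4 6 5)
  after g: (1 3 5 6 2)

f' g g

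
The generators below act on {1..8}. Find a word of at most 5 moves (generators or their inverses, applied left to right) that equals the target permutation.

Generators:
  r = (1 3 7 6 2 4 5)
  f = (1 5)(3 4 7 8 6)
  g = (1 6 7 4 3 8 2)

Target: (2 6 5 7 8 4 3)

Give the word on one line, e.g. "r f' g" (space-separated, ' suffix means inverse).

r' g r

  after r': (1 5 4 2 6 7 3)
  after g: (1 5 3 6 4)(2 7 8)
  after r: (2 6 5 7 8 4 3)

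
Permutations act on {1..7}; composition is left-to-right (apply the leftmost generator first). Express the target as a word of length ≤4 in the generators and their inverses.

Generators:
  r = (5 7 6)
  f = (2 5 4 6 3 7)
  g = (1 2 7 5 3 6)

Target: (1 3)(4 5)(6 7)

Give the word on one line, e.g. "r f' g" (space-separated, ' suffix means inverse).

f g' g'

  after f: (2 5 4 6 3 7)
  after g': (1 6 5 4 3 2 7)
  after g': (1 3)(4 5)(6 7)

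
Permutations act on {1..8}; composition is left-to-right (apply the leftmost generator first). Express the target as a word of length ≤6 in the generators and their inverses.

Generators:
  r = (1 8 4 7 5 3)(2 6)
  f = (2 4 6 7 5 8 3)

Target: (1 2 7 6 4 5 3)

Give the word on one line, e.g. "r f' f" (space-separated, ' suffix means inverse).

  after r: (1 8 4 7 5 3)(2 6)
  after f': (1 5 8 2 4 6 3)
  after r': (1 7 4 2 8 6 5)
  after f': (1 6 7 2 5)(3 8 4)
  after r': (1 2 7 6 4 5 3)

r f' r' f' r'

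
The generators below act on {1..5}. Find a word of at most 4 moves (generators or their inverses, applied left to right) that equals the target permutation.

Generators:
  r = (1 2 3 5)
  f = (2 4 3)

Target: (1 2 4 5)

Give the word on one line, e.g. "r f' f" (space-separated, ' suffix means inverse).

f r

  after f: (2 4 3)
  after r: (1 2 4 5)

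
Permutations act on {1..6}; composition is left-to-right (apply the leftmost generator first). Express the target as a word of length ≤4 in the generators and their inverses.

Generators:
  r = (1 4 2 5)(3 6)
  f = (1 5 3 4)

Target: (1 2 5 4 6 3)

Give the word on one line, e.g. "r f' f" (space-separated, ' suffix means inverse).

f' r

  after f': (1 4 3 5)
  after r: (1 2 5 4 6 3)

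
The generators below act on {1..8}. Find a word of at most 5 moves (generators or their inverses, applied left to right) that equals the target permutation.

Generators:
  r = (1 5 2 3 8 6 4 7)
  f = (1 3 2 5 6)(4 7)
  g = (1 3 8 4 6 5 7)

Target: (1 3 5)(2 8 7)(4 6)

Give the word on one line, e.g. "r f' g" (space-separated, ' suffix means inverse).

  after r: (1 5 2 3 8 6 4 7)
  after r: (1 2 8 4)(3 6 7 5)
  after f': (1 3 5)(2 8 7)(4 6)

r r f'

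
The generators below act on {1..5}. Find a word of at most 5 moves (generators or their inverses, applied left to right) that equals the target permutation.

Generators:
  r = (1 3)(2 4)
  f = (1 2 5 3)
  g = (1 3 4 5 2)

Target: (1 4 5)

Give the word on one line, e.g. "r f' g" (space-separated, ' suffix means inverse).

  after f': (1 3 5 2)
  after f': (1 5)(2 3)
  after r: (1 5 3 4 2)
  after g': (1 4 5)

f' f' r g'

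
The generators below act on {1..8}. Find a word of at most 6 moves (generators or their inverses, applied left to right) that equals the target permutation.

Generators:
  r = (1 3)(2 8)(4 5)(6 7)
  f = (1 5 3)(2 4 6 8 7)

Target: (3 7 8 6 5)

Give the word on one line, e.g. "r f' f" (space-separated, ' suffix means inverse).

f' r' f f f

  after f': (1 3 5)(2 7 8 6 4)
  after r': (2 6 5 3 4 8 7)
  after f: (1 5)(2 8)(3 6)(4 7)
  after f: (1 3 8 4 2 7 6)
  after f: (3 7 8 6 5)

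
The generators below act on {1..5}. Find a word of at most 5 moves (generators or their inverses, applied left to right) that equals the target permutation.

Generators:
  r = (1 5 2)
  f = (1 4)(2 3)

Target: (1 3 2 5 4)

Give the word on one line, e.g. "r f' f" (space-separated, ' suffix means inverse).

r f f r f'

  after r: (1 5 2)
  after f: (1 5 3 2 4)
  after f: (1 5 2)
  after r: (1 2 5)
  after f': (1 3 2 5 4)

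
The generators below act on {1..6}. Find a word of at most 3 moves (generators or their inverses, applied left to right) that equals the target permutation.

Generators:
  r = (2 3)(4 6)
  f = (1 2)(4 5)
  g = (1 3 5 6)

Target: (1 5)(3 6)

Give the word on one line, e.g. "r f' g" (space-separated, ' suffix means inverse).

  after g: (1 3 5 6)
  after g: (1 5)(3 6)

g g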